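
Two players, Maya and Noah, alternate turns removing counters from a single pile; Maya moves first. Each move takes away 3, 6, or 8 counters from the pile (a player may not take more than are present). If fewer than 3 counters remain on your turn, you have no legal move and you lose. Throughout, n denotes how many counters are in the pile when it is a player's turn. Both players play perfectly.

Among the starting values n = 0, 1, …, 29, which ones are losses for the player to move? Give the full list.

0, 1, 2, 11, 12, 13, 22, 23, 24

Build the W/L table. Terminal = L. A non-terminal position is W if it has a move to some L; otherwise it is L.
n=0: no move → L
n=1: no move → L
n=2: no move → L
n=3: reaches L-position 0 → W
n=4: reaches L-position 1 → W
n=5: reaches L-position 2 → W
n=6: reaches L-position 0 → W
n=7: reaches L-position 1 → W
n=8: reaches L-position 2 → W
n=9: reaches L-position 1 → W
n=10: reaches L-position 2 → W
n=11: only reaches 8(W), 5(W), 3(W), all W → L
n=12: only reaches 9(W), 6(W), 4(W), all W → L
n=13: only reaches 10(W), 7(W), 5(W), all W → L
n=14: reaches L-position 11 → W
n=15: reaches L-position 12 → W
n=16: reaches L-position 13 → W
n=17: reaches L-position 11 → W
n=18: reaches L-position 12 → W
n=19: reaches L-position 13 → W
n=20: reaches L-position 12 → W
n=21: reaches L-position 13 → W
n=22: only reaches 19(W), 16(W), 14(W), all W → L
n=23: only reaches 20(W), 17(W), 15(W), all W → L
n=24: only reaches 21(W), 18(W), 16(W), all W → L
n=25: reaches L-position 22 → W
n=26: reaches L-position 23 → W
n=27: reaches L-position 24 → W
n=28: reaches L-position 22 → W
n=29: reaches L-position 23 → W
The losing starting values of n are exactly the entries labelled L in this table (9 of them).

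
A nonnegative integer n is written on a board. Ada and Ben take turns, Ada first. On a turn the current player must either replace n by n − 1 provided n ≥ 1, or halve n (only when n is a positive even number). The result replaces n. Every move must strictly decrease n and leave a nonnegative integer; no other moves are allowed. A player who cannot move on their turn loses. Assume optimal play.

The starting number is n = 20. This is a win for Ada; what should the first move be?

Classify positions by backward induction: terminal positions (no move available) are L. From any other position, the mover wins iff some move reaches an L.
n=0: no move → L
n=1: W (go to 0, an L position)
n=2: L (sole option 1(W) is W)
n=3: W (go to 2, an L position)
n=4: W (go to 2, an L position)
n=5: L (sole option 4(W) is W)
n=6: W (go to 5, an L position)
n=7: L (sole option 6(W) is W)
n=8: W (go to 7, an L position)
n=9: L (sole option 8(W) is W)
n=10: W (go to 5, an L position)
n=11: L (sole option 10(W) is W)
n=12: W (go to 11, an L position)
n=13: L (sole option 12(W) is W)
n=14: W (go to 7, an L position)
n=15: L (sole option 14(W) is W)
n=16: W (go to 15, an L position)
n=17: L (sole option 16(W) is W)
n=18: W (go to 9, an L position)
n=19: L (sole option 18(W) is W)
n=20: W (go to 19, an L position)
From 20, the L positions reachable in one move are: 19.

Move to 19.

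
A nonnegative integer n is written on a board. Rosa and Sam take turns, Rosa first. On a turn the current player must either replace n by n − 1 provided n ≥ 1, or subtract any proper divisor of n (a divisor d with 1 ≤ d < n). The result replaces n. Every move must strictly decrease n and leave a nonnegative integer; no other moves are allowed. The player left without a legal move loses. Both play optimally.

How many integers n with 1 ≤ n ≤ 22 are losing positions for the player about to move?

Positions with no move are L. A position that does have a move is losing for the player to move precisely when every available move leads to a winning position for the opponent. Fill in the labels:
n=0: no move → L
n=1: reaches L-position 0 → W
n=2: only reaches 1(W), which is W → L
n=3: reaches L-position 2 → W
n=4: reaches L-position 2 → W
n=5: only reaches 4(W), which is W → L
n=6: reaches L-position 5 → W
n=7: only reaches 6(W), which is W → L
n=8: reaches L-position 7 → W
n=9: only reaches 6(W), 8(W), all W → L
n=10: reaches L-position 5 → W
n=11: only reaches 10(W), which is W → L
n=12: reaches L-position 9 → W
n=13: only reaches 12(W), which is W → L
n=14: reaches L-position 7 → W
n=15: only reaches 10(W), 12(W), 14(W), all W → L
n=16: reaches L-position 15 → W
n=17: only reaches 16(W), which is W → L
n=18: reaches L-position 9 → W
n=19: only reaches 18(W), which is W → L
n=20: reaches L-position 15 → W
n=21: only reaches 14(W), 18(W), 20(W), all W → L
n=22: reaches L-position 11 → W
L entries with 1 ≤ n ≤ 22 (n=0 is outside the asked range and is not counted): n = 2, 5, 7, 9, 11, 13, 15, 17, 19, 21; that makes 10.

10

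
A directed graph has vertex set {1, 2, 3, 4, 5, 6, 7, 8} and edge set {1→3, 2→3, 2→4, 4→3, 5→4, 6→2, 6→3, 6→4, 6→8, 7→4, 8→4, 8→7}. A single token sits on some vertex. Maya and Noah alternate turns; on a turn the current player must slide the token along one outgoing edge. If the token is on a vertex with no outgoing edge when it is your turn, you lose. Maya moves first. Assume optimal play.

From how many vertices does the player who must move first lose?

Positions with no move are L. A position that does have a move is losing for the player to move precisely when every available move leads to a winning position for the opponent. Fill in the labels:
Every edge goes from a vertex to one that appears earlier in the order 3, 1, 4, 7, 8, 5, 2, 6, so processing vertices in that order labels each vertex after all of its successors.
3: no outgoing edge → L
1: can move to 3, which is L ⇒ W
4: can move to 3, which is L ⇒ W
7: the only move is to 4(W), a W ⇒ L
8: can move to 7, which is L ⇒ W
5: the only move is to 4(W), a W ⇒ L
2: can move to 3, which is L ⇒ W
6: can move to 3, which is L ⇒ W
The L vertices are 3, 5, 7; that is 3 in all.

3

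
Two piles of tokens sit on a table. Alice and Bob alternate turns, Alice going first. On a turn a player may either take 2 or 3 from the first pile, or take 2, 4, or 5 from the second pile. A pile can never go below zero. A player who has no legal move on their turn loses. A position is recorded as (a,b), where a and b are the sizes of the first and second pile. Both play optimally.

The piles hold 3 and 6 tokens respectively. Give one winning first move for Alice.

Classify positions by backward induction: terminal positions (no move available) are L. From any other position, the mover wins iff some move reaches an L.
No move ever increases a pile, so every position that can arise here has a ≤ 3 and b ≤ 6; it is enough to label the cells with 0 ≤ a ≤ 3 and 0 ≤ b ≤ 6.
Every move lowers a or b (never raises either), so fill the grid row by row in increasing a, and left to right within a row: each cell's successors are then already labelled.
      b=0  b=1  b=2  b=3  b=4  b=5  b=6
a=0:    L    L    W    W    W    W    W
a=1:    L    L    W    W    W    W    W
a=2:    W    W    L    L    W    W    W
a=3:    W    W    L    L    W    W    W
Cells with no legal move (terminal, hence L): (0,0), (0,1), (1,0), (1,1).
The remaining L cells, each justified by listing all of its moves:
(2,2): only reaches (0,2)(W), (2,0)(W), all W → L
(2,3): only reaches (0,3)(W), (2,1)(W), all W → L
(3,2): only reaches (1,2)(W), (0,2)(W), (3,0)(W), all W → L
(3,3): only reaches (1,3)(W), (0,3)(W), (3,1)(W), all W → L
Every other cell has at least one move into one of the L cells above, so it is W.
From (3,6), the L positions reachable in one move are: (3,2).

Move to (3,2).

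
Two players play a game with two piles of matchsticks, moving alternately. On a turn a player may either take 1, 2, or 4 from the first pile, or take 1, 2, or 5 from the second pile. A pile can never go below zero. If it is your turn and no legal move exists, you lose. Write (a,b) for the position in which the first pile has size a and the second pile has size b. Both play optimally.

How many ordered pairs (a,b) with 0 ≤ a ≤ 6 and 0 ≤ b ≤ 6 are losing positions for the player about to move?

17

Compute win/loss labels from the base case upward. A position with no move is L. Any other position is W if it can reach an L in one move, else L.
Every move lowers a or b (never raises either), so fill the grid row by row in increasing a, and left to right within a row: each cell's successors are then already labelled.
      b=0  b=1  b=2  b=3  b=4  b=5  b=6
a=0:    L    W    W    L    W    W    L
a=1:    W    L    W    W    L    W    W
a=2:    W    W    L    W    W    L    W
a=3:    L    W    W    L    W    W    L
a=4:    W    L    W    W    L    W    W
a=5:    W    W    L    W    W    L    W
a=6:    L    W    W    L    W    W    L
Cells with no legal move (terminal, hence L): (0,0).
The remaining L cells, each justified by listing all of its moves:
(0,3): L (options (0,2)(W), (0,1)(W) are all W)
(0,6): L (options (0,5)(W), (0,4)(W), (0,1)(W) are all W)
(1,1): L (options (0,1)(W), (1,0)(W) are all W)
(1,4): L (options (0,4)(W), (1,3)(W), (1,2)(W) are all W)
(2,2): L (options (1,2)(W), (0,2)(W), (2,1)(W), (2,0)(W) are all W)
(2,5): L (options (1,5)(W), (0,5)(W), (2,4)(W), (2,3)(W), (2,0)(W) are all W)
(3,0): L (options (2,0)(W), (1,0)(W) are all W)
(3,3): L (options (2,3)(W), (1,3)(W), (3,2)(W), (3,1)(W) are all W)
(3,6): L (options (2,6)(W), (1,6)(W), (3,5)(W), (3,4)(W), (3,1)(W) are all W)
(4,1): L (options (3,1)(W), (2,1)(W), (0,1)(W), (4,0)(W) are all W)
(4,4): L (options (3,4)(W), (2,4)(W), (0,4)(W), (4,3)(W), (4,2)(W) are all W)
(5,2): L (options (4,2)(W), (3,2)(W), (1,2)(W), (5,1)(W), (5,0)(W) are all W)
(5,5): L (options (4,5)(W), (3,5)(W), (1,5)(W), (5,4)(W), (5,3)(W), (5,0)(W) are all W)
(6,0): L (options (5,0)(W), (4,0)(W), (2,0)(W) are all W)
(6,3): L (options (5,3)(W), (4,3)(W), (2,3)(W), (6,2)(W), (6,1)(W) are all W)
(6,6): L (options (5,6)(W), (4,6)(W), (2,6)(W), (6,5)(W), (6,4)(W), (6,1)(W) are all W)
Every other cell has at least one move into one of the L cells above, so it is W.
L cells per row: a=0: 3, a=1: 2, a=2: 2, a=3: 3, a=4: 2, a=5: 2, a=6: 3; total 17.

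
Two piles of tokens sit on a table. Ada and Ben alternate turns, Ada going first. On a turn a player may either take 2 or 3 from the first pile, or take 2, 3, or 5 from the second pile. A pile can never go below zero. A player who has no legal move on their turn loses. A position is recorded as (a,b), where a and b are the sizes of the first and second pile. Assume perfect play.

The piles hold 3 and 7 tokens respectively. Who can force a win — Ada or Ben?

Ada wins.

Build the W/L table. Terminal = L. A non-terminal position is W if it has a move to some L; otherwise it is L.
No move ever increases a pile, so every position that can arise here has a ≤ 3 and b ≤ 7; it is enough to label the cells with 0 ≤ a ≤ 3 and 0 ≤ b ≤ 7.
Every move lowers a or b (never raises either), so fill the grid row by row in increasing a, and left to right within a row: each cell's successors are then already labelled.
      b=0  b=1  b=2  b=3  b=4  b=5  b=6  b=7
a=0:    L    L    W    W    W    W    W    L
a=1:    L    L    W    W    W    W    W    L
a=2:    W    W    L    L    W    W    W    W
a=3:    W    W    L    L    W    W    W    W
Cells with no legal move (terminal, hence L): (0,0), (0,1), (1,0), (1,1).
The remaining L cells, each justified by listing all of its moves:
(0,7): →(0,5)(W), (0,4)(W), (0,2)(W) — all W, so L
(1,7): →(1,5)(W), (1,4)(W), (1,2)(W) — all W, so L
(2,2): →(0,2)(W), (2,0)(W) — all W, so L
(2,3): →(0,3)(W), (2,1)(W), (2,0)(W) — all W, so L
(3,2): →(1,2)(W), (0,2)(W), (3,0)(W) — all W, so L
(3,3): →(1,3)(W), (0,3)(W), (3,1)(W), (3,0)(W) — all W, so L
Every other cell has at least one move into one of the L cells above, so it is W.
The starting position (3,7) is W: Ada should move to (1,7), handing over an L position.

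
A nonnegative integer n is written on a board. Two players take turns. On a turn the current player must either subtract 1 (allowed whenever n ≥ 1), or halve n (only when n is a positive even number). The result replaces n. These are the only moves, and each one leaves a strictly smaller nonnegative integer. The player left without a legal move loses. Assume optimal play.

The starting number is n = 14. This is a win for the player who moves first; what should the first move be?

Move to 7.

Use the standard recursion: the mover loses at a terminal position; elsewhere, the mover wins exactly when some move hands the opponent an L position.
n=0: no move → L
n=1: reaches L-position 0 → W
n=2: only reaches 1(W), which is W → L
n=3: reaches L-position 2 → W
n=4: reaches L-position 2 → W
n=5: only reaches 4(W), which is W → L
n=6: reaches L-position 5 → W
n=7: only reaches 6(W), which is W → L
n=8: reaches L-position 7 → W
n=9: only reaches 8(W), which is W → L
n=10: reaches L-position 5 → W
n=11: only reaches 10(W), which is W → L
n=12: reaches L-position 11 → W
n=13: only reaches 12(W), which is W → L
n=14: reaches L-position 7 → W
From 14, the L positions reachable in one move are: 7, 13. Any move reaching one of these is winning.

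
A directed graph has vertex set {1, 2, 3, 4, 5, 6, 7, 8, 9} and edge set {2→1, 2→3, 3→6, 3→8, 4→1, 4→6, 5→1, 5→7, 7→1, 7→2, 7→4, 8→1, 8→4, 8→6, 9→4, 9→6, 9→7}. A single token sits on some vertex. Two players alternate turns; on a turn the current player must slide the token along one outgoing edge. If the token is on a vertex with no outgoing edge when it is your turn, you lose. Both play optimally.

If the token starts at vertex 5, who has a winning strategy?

Work bottom-up. With no move the player to move loses. Otherwise the position is W if at least one move leads to an L position for the opponent, and L if every move leads to a W.
Every edge goes from a vertex to one that appears earlier in the order 1, 6, 4, 8, 3, 2, 7, 9, 5, so processing vertices in that order labels each vertex after all of its successors.
1: no outgoing edge → L
6: no outgoing edge → L
4: →6(L), so W
8: →6(L), so W
3: →6(L), so W
2: →1(L), so W
7: →1(L), so W
9: →6(L), so W
5: →1(L), so W
The starting position 5 is W: the player to move should move to 1, handing over an L position.

The first player wins.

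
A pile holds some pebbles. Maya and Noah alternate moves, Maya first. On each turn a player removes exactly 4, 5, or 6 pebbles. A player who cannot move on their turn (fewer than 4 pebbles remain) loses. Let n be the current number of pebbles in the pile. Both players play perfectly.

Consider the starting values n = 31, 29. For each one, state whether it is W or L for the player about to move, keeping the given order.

31: L, 29: W

Classify positions by backward induction: terminal positions (no move available) are L. From any other position, the mover wins iff some move reaches an L.
n=0: no move → L
n=1: no move → L
n=2: no move → L
n=3: no move → L
n=4: can move to 0, which is L ⇒ W
n=5: can move to 1, which is L ⇒ W
n=6: can move to 2, which is L ⇒ W
n=7: can move to 3, which is L ⇒ W
n=8: can move to 3, which is L ⇒ W
n=9: can move to 3, which is L ⇒ W
n=10: moves to 6(W), 5(W), 4(W); every one is W ⇒ L
n=11: moves to 7(W), 6(W), 5(W); every one is W ⇒ L
n=12: moves to 8(W), 7(W), 6(W); every one is W ⇒ L
n=13: moves to 9(W), 8(W), 7(W); every one is W ⇒ L
n=14: can move to 10, which is L ⇒ W
n=15: can move to 11, which is L ⇒ W
n=16: can move to 12, which is L ⇒ W
n=17: can move to 13, which is L ⇒ W
n=18: can move to 13, which is L ⇒ W
n=19: can move to 13, which is L ⇒ W
n=20: moves to 16(W), 15(W), 14(W); every one is W ⇒ L
n=21: moves to 17(W), 16(W), 15(W); every one is W ⇒ L
n=22: moves to 18(W), 17(W), 16(W); every one is W ⇒ L
n=23: moves to 19(W), 18(W), 17(W); every one is W ⇒ L
n=24: can move to 20, which is L ⇒ W
n=25: can move to 21, which is L ⇒ W
n=26: can move to 22, which is L ⇒ W
n=27: can move to 23, which is L ⇒ W
n=28: can move to 23, which is L ⇒ W
n=29: can move to 23, which is L ⇒ W
n=30: moves to 26(W), 25(W), 24(W); every one is W ⇒ L
n=31: moves to 27(W), 26(W), 25(W); every one is W ⇒ L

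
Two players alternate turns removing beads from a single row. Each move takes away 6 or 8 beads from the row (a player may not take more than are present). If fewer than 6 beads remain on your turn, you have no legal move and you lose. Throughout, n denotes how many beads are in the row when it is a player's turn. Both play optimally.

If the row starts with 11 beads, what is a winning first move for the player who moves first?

Remove 6, leaving 5.

Positions with no move are L. A position that does have a move is losing for the player to move precisely when every available move leads to a winning position for the opponent. Fill in the labels:
n=0: no move → L
n=1: no move → L
n=2: no move → L
n=3: no move → L
n=4: no move → L
n=5: no move → L
n=6: →0(L), so W
n=7: →1(L), so W
n=8: →2(L), so W
n=9: →3(L), so W
n=10: →4(L), so W
n=11: →5(L), so W
From 11, the L positions reachable in one move are: 5, 3. Any move reaching one of these is winning.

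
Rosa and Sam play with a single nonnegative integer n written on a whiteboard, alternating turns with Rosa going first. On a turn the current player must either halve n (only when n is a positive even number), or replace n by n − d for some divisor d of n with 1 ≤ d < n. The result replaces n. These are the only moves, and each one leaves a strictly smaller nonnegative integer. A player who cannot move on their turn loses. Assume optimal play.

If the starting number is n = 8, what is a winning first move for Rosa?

Use the standard recursion: the mover loses at a terminal position; elsewhere, the mover wins exactly when some move hands the opponent an L position.
n=0: no move → L
n=1: no move → L
n=2: reaches L-position 1 → W
n=3: only reaches 2(W), which is W → L
n=4: reaches L-position 3 → W
n=5: only reaches 4(W), which is W → L
n=6: reaches L-position 3 → W
n=7: only reaches 6(W), which is W → L
n=8: reaches L-position 7 → W
From 8, the L positions reachable in one move are: 7.

Move to 7.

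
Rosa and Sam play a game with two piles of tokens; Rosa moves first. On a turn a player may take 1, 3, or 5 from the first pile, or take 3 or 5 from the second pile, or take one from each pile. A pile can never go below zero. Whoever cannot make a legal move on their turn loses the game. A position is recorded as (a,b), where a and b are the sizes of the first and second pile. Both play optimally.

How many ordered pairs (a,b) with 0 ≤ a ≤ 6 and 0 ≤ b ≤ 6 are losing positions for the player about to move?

Build the W/L table. Terminal = L. A non-terminal position is W if it has a move to some L; otherwise it is L.
Every move lowers a or b (never raises either), so fill the grid row by row in increasing a, and left to right within a row: each cell's successors are then already labelled.
      b=0  b=1  b=2  b=3  b=4  b=5  b=6
a=0:    L    L    L    W    W    W    W
a=1:    W    W    W    W    L    L    L
a=2:    L    L    L    W    W    W    W
a=3:    W    W    W    W    L    L    L
a=4:    L    L    L    W    W    W    W
a=5:    W    W    W    W    L    L    L
a=6:    L    L    L    W    W    W    W
Cells with no legal move (terminal, hence L): (0,0), (0,1), (0,2).
The remaining L cells, each justified by listing all of its moves:
(1,4): only reaches (0,4)(W), (1,1)(W), (0,3)(W), all W → L
(1,5): only reaches (0,5)(W), (1,2)(W), (1,0)(W), (0,4)(W), all W → L
(1,6): only reaches (0,6)(W), (1,3)(W), (1,1)(W), (0,5)(W), all W → L
(2,0): only reaches (1,0)(W), which is W → L
(2,1): only reaches (1,1)(W), (1,0)(W), all W → L
(2,2): only reaches (1,2)(W), (1,1)(W), all W → L
(3,4): only reaches (2,4)(W), (0,4)(W), (3,1)(W), (2,3)(W), all W → L
(3,5): only reaches (2,5)(W), (0,5)(W), (3,2)(W), (3,0)(W), (2,4)(W), all W → L
(3,6): only reaches (2,6)(W), (0,6)(W), (3,3)(W), (3,1)(W), (2,5)(W), all W → L
(4,0): only reaches (3,0)(W), (1,0)(W), all W → L
(4,1): only reaches (3,1)(W), (1,1)(W), (3,0)(W), all W → L
(4,2): only reaches (3,2)(W), (1,2)(W), (3,1)(W), all W → L
(5,4): only reaches (4,4)(W), (2,4)(W), (0,4)(W), (5,1)(W), (4,3)(W), all W → L
(5,5): only reaches (4,5)(W), (2,5)(W), (0,5)(W), (5,2)(W), (5,0)(W), (4,4)(W), all W → L
(5,6): only reaches (4,6)(W), (2,6)(W), (0,6)(W), (5,3)(W), (5,1)(W), (4,5)(W), all W → L
(6,0): only reaches (5,0)(W), (3,0)(W), (1,0)(W), all W → L
(6,1): only reaches (5,1)(W), (3,1)(W), (1,1)(W), (5,0)(W), all W → L
(6,2): only reaches (5,2)(W), (3,2)(W), (1,2)(W), (5,1)(W), all W → L
Every other cell has at least one move into one of the L cells above, so it is W.
L cells per row: a=0: 3, a=1: 3, a=2: 3, a=3: 3, a=4: 3, a=5: 3, a=6: 3; total 21.

21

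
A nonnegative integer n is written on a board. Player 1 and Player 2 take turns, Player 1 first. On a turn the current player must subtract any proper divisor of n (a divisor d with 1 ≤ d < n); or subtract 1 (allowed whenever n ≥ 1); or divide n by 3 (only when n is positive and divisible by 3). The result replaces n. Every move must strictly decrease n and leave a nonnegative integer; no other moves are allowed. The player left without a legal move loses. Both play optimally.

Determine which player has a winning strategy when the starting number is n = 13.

Player 2 wins.

Use the standard recursion: the mover loses at a terminal position; elsewhere, the mover wins exactly when some move hands the opponent an L position.
n=0: no move → L
n=1: can move to 0, which is L ⇒ W
n=2: the only move is to 1(W), a W ⇒ L
n=3: can move to 2, which is L ⇒ W
n=4: can move to 2, which is L ⇒ W
n=5: the only move is to 4(W), a W ⇒ L
n=6: can move to 2, which is L ⇒ W
n=7: the only move is to 6(W), a W ⇒ L
n=8: can move to 7, which is L ⇒ W
n=9: moves to 3(W), 6(W), 8(W); every one is W ⇒ L
n=10: can move to 5, which is L ⇒ W
n=11: the only move is to 10(W), a W ⇒ L
n=12: can move to 9, which is L ⇒ W
n=13: the only move is to 12(W), a W ⇒ L
Every move from 13 reaches a W position, so the mover loses.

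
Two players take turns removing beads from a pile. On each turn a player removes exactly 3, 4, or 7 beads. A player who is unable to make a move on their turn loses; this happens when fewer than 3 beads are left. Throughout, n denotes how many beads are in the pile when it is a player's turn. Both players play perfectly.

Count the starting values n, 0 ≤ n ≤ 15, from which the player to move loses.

6

Work bottom-up. With no move the player to move loses. Otherwise the position is W if at least one move leads to an L position for the opponent, and L if every move leads to a W.
n=0: no move → L
n=1: no move → L
n=2: no move → L
n=3: →0(L), so W
n=4: →1(L), so W
n=5: →2(L), so W
n=6: →2(L), so W
n=7: →0(L), so W
n=8: →1(L), so W
n=9: →2(L), so W
n=10: →7(W), 6(W), 3(W) — all W, so L
n=11: →8(W), 7(W), 4(W) — all W, so L
n=12: →9(W), 8(W), 5(W) — all W, so L
n=13: →10(L), so W
n=14: →11(L), so W
n=15: →12(L), so W
L entries with 0 ≤ n ≤ 15: n = 0, 1, 2, 10, 11, 12; that makes 6.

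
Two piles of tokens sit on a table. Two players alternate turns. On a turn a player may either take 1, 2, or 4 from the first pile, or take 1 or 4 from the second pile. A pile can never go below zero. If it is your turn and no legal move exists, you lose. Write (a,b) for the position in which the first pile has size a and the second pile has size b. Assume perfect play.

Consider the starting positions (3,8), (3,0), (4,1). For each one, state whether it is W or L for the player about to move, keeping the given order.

(3,8): W, (3,0): L, (4,1): L

Classify positions by backward induction: terminal positions (no move available) are L. From any other position, the mover wins iff some move reaches an L.
No move ever increases a pile, so every position that can arise here has a ≤ 4 and b ≤ 8; it is enough to label the cells with 0 ≤ a ≤ 4 and 0 ≤ b ≤ 8.
Every move lowers a or b (never raises either), so fill the grid row by row in increasing a, and left to right within a row: each cell's successors are then already labelled.
      b=0  b=1  b=2  b=3  b=4  b=5  b=6  b=7  b=8
a=0:    L    W    L    W    W    L    W    L    W
a=1:    W    L    W    L    W    W    L    W    L
a=2:    W    W    W    W    L    W    W    W    W
a=3:    L    W    L    W    W    L    W    L    W
a=4:    W    L    W    L    W    W    L    W    L
Cells with no legal move (terminal, hence L): (0,0).
The remaining L cells, each justified by listing all of its moves:
(0,2): only reaches (0,1)(W), which is W → L
(0,5): only reaches (0,4)(W), (0,1)(W), all W → L
(0,7): only reaches (0,6)(W), (0,3)(W), all W → L
(1,1): only reaches (0,1)(W), (1,0)(W), all W → L
(1,3): only reaches (0,3)(W), (1,2)(W), all W → L
(1,6): only reaches (0,6)(W), (1,5)(W), (1,2)(W), all W → L
(1,8): only reaches (0,8)(W), (1,7)(W), (1,4)(W), all W → L
(2,4): only reaches (1,4)(W), (0,4)(W), (2,3)(W), (2,0)(W), all W → L
(3,0): only reaches (2,0)(W), (1,0)(W), all W → L
(3,2): only reaches (2,2)(W), (1,2)(W), (3,1)(W), all W → L
(3,5): only reaches (2,5)(W), (1,5)(W), (3,4)(W), (3,1)(W), all W → L
(3,7): only reaches (2,7)(W), (1,7)(W), (3,6)(W), (3,3)(W), all W → L
(4,1): only reaches (3,1)(W), (2,1)(W), (0,1)(W), (4,0)(W), all W → L
(4,3): only reaches (3,3)(W), (2,3)(W), (0,3)(W), (4,2)(W), all W → L
(4,6): only reaches (3,6)(W), (2,6)(W), (0,6)(W), (4,5)(W), (4,2)(W), all W → L
(4,8): only reaches (3,8)(W), (2,8)(W), (0,8)(W), (4,7)(W), (4,4)(W), all W → L
Every other cell has at least one move into one of the L cells above, so it is W.
(3,8): the move to (1,8) reaches an L cell, so W
(3,0): one of the L cells justified above, so L
(4,1): one of the L cells justified above, so L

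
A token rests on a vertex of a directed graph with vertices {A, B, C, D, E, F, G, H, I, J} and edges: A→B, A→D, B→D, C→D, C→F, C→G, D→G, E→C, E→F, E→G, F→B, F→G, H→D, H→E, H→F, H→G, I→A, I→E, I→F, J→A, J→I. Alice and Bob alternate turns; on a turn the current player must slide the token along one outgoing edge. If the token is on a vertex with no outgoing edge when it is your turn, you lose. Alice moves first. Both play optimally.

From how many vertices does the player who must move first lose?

3

Compute win/loss labels from the base case upward. A position with no move is L. Any other position is W if it can reach an L in one move, else L.
Every edge goes from a vertex to one that appears earlier in the order G, D, B, F, C, E, H, A, I, J, so processing vertices in that order labels each vertex after all of its successors.
G: no outgoing edge → L
D: →G(L), so W
B: →D(W) only, which is W, so L
F: →B(L), so W
C: →G(L), so W
E: →G(L), so W
H: →G(L), so W
A: →B(L), so W
I: →A(W), E(W), F(W) — all W, so L
J: →I(L), so W
The L vertices are B, G, I; that is 3 in all.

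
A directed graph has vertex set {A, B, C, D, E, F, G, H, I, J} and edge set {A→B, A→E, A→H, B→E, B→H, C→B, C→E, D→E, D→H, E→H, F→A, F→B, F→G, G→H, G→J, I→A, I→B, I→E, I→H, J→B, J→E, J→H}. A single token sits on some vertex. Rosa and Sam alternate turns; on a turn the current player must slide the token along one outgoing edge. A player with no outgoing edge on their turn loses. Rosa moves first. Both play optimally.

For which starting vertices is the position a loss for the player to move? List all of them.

C, F, H

Label each position W (a win for the player to move) or L (a loss). A position with no legal move is L; any other position is W exactly when some move reaches an L, and L when every move reaches a W.
Every edge goes from a vertex to one that appears earlier in the order H, E, B, A, I, J, D, G, F, C, so processing vertices in that order labels each vertex after all of its successors.
H: no outgoing edge → L
E: W (go to H, an L position)
B: W (go to H, an L position)
A: W (go to H, an L position)
I: W (go to H, an L position)
J: W (go to H, an L position)
D: W (go to H, an L position)
G: W (go to H, an L position)
F: L (options G(W), A(W), B(W) are all W)
C: L (options B(W), E(W) are all W)
The losing starting vertices are exactly the entries labelled L in this table (3 of them).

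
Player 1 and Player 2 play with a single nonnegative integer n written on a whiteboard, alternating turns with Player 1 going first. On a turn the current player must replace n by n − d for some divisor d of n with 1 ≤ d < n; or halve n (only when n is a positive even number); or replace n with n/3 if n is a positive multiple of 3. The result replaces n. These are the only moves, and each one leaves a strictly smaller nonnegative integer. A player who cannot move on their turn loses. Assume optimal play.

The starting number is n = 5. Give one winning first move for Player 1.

Classify positions by backward induction: terminal positions (no move available) are L. From any other position, the mover wins iff some move reaches an L.
n=0: no move → L
n=1: no move → L
n=2: reaches L-position 1 → W
n=3: reaches L-position 1 → W
n=4: only reaches 2(W), 3(W), all W → L
n=5: reaches L-position 4 → W
From 5, the L positions reachable in one move are: 4.

Move to 4.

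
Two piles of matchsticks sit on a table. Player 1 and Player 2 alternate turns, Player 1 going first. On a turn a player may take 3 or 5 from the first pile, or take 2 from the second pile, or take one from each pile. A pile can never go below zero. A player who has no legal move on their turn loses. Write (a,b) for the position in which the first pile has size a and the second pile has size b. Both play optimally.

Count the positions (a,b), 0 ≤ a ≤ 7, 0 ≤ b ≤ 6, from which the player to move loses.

Work bottom-up. With no move the player to move loses. Otherwise the position is W if at least one move leads to an L position for the opponent, and L if every move leads to a W.
Every move lowers a or b (never raises either), so fill the grid row by row in increasing a, and left to right within a row: each cell's successors are then already labelled.
      b=0  b=1  b=2  b=3  b=4  b=5  b=6
a=0:    L    L    W    W    L    L    W
a=1:    L    W    W    L    L    W    W
a=2:    L    W    W    L    W    W    L
a=3:    W    W    L    L    W    W    L
a=4:    W    L    L    W    W    L    L
a=5:    W    W    W    W    W    W    W
a=6:    W    L    W    W    W    L    W
a=7:    W    W    W    W    L    W    W
Cells with no legal move (terminal, hence L): (0,0), (0,1), (1,0), (2,0).
The remaining L cells, each justified by listing all of its moves:
(0,4): only reaches (0,2)(W), which is W → L
(0,5): only reaches (0,3)(W), which is W → L
(1,3): only reaches (1,1)(W), (0,2)(W), all W → L
(1,4): only reaches (1,2)(W), (0,3)(W), all W → L
(2,3): only reaches (2,1)(W), (1,2)(W), all W → L
(2,6): only reaches (2,4)(W), (1,5)(W), all W → L
(3,2): only reaches (0,2)(W), (3,0)(W), (2,1)(W), all W → L
(3,3): only reaches (0,3)(W), (3,1)(W), (2,2)(W), all W → L
(3,6): only reaches (0,6)(W), (3,4)(W), (2,5)(W), all W → L
(4,1): only reaches (1,1)(W), (3,0)(W), all W → L
(4,2): only reaches (1,2)(W), (4,0)(W), (3,1)(W), all W → L
(4,5): only reaches (1,5)(W), (4,3)(W), (3,4)(W), all W → L
(4,6): only reaches (1,6)(W), (4,4)(W), (3,5)(W), all W → L
(6,1): only reaches (3,1)(W), (1,1)(W), (5,0)(W), all W → L
(6,5): only reaches (3,5)(W), (1,5)(W), (6,3)(W), (5,4)(W), all W → L
(7,4): only reaches (4,4)(W), (2,4)(W), (7,2)(W), (6,3)(W), all W → L
Every other cell has at least one move into one of the L cells above, so it is W.
L cells per row: a=0: 4, a=1: 3, a=2: 3, a=3: 3, a=4: 4, a=5: 0, a=6: 2, a=7: 1; total 20.

20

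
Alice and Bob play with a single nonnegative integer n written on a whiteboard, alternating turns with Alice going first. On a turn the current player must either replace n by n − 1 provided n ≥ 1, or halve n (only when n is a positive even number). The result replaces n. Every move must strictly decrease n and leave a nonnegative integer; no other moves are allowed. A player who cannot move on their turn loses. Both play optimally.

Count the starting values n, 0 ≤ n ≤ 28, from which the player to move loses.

Classify positions by backward induction: terminal positions (no move available) are L. From any other position, the mover wins iff some move reaches an L.
n=0: no move → L
n=1: →0(L), so W
n=2: →1(W) only, which is W, so L
n=3: →2(L), so W
n=4: →2(L), so W
n=5: →4(W) only, which is W, so L
n=6: →5(L), so W
n=7: →6(W) only, which is W, so L
n=8: →7(L), so W
n=9: →8(W) only, which is W, so L
n=10: →5(L), so W
n=11: →10(W) only, which is W, so L
n=12: →11(L), so W
n=13: →12(W) only, which is W, so L
n=14: →7(L), so W
n=15: →14(W) only, which is W, so L
n=16: →15(L), so W
n=17: →16(W) only, which is W, so L
n=18: →9(L), so W
n=19: →18(W) only, which is W, so L
n=20: →19(L), so W
n=21: →20(W) only, which is W, so L
n=22: →11(L), so W
n=23: →22(W) only, which is W, so L
n=24: →23(L), so W
n=25: →24(W) only, which is W, so L
n=26: →13(L), so W
n=27: →26(W) only, which is W, so L
n=28: →27(L), so W
L entries with 0 ≤ n ≤ 28: n = 0, 2, 5, 7, 9, 11, 13, 15, 17, 19, 21, 23, 25, 27; that makes 14.

14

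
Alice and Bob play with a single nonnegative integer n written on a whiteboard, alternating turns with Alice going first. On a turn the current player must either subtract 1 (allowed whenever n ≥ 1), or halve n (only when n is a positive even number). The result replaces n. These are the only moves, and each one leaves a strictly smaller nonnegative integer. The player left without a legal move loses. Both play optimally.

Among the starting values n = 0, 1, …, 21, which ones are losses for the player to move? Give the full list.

Classify positions by backward induction: terminal positions (no move available) are L. From any other position, the mover wins iff some move reaches an L.
n=0: no move → L
n=1: reaches L-position 0 → W
n=2: only reaches 1(W), which is W → L
n=3: reaches L-position 2 → W
n=4: reaches L-position 2 → W
n=5: only reaches 4(W), which is W → L
n=6: reaches L-position 5 → W
n=7: only reaches 6(W), which is W → L
n=8: reaches L-position 7 → W
n=9: only reaches 8(W), which is W → L
n=10: reaches L-position 5 → W
n=11: only reaches 10(W), which is W → L
n=12: reaches L-position 11 → W
n=13: only reaches 12(W), which is W → L
n=14: reaches L-position 7 → W
n=15: only reaches 14(W), which is W → L
n=16: reaches L-position 15 → W
n=17: only reaches 16(W), which is W → L
n=18: reaches L-position 9 → W
n=19: only reaches 18(W), which is W → L
n=20: reaches L-position 19 → W
n=21: only reaches 20(W), which is W → L
The losing starting values of n are exactly the entries labelled L in this table (11 of them).

0, 2, 5, 7, 9, 11, 13, 15, 17, 19, 21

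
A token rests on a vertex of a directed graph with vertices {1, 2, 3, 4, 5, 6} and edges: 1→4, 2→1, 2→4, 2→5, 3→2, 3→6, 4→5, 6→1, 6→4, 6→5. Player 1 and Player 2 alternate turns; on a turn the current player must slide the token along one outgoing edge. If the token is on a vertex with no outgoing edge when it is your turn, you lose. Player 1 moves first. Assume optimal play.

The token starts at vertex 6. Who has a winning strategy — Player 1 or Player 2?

Player 1 wins.

Build the W/L table. Terminal = L. A non-terminal position is W if it has a move to some L; otherwise it is L.
Every edge goes from a vertex to one that appears earlier in the order 5, 4, 1, 6, 2, 3, so processing vertices in that order labels each vertex after all of its successors.
5: no outgoing edge → L
4: →5(L), so W
1: →4(W) only, which is W, so L
6: →1(L), so W
2: →1(L), so W
3: →2(W), 6(W) — all W, so L
From 6 Player 1 can move to 1, reaching an L position.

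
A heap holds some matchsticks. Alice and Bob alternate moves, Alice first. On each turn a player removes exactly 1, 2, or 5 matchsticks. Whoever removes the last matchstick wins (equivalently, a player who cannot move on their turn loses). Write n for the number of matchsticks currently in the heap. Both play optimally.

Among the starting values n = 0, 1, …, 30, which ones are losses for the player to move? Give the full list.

Label each position W (a win for the player to move) or L (a loss). A position with no legal move is L; any other position is W exactly when some move reaches an L, and L when every move reaches a W.
n=0: no move → L
n=1: →0(L), so W
n=2: →0(L), so W
n=3: →2(W), 1(W) — all W, so L
n=4: →3(L), so W
n=5: →3(L), so W
n=6: →5(W), 4(W), 1(W) — all W, so L
n=7: →6(L), so W
n=8: →6(L), so W
n=9: →8(W), 7(W), 4(W) — all W, so L
n=10: →9(L), so W
n=11: →9(L), so W
n=12: →11(W), 10(W), 7(W) — all W, so L
n=13: →12(L), so W
n=14: →12(L), so W
n=15: →14(W), 13(W), 10(W) — all W, so L
n=16: →15(L), so W
n=17: →15(L), so W
n=18: →17(W), 16(W), 13(W) — all W, so L
n=19: →18(L), so W
n=20: →18(L), so W
n=21: →20(W), 19(W), 16(W) — all W, so L
n=22: →21(L), so W
n=23: →21(L), so W
n=24: →23(W), 22(W), 19(W) — all W, so L
n=25: →24(L), so W
n=26: →24(L), so W
n=27: →26(W), 25(W), 22(W) — all W, so L
n=28: →27(L), so W
n=29: →27(L), so W
n=30: →29(W), 28(W), 25(W) — all W, so L
The losing starting values of n are exactly the entries labelled L in this table (11 of them).

0, 3, 6, 9, 12, 15, 18, 21, 24, 27, 30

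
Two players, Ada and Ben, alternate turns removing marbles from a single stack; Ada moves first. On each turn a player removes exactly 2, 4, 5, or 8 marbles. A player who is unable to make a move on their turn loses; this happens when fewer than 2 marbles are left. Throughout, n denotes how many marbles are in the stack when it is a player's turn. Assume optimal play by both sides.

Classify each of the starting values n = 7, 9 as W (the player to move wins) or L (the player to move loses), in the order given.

Classify positions by backward induction: terminal positions (no move available) are L. From any other position, the mover wins iff some move reaches an L.
n=0: no move → L
n=1: no move → L
n=2: →0(L), so W
n=3: →1(L), so W
n=4: →0(L), so W
n=5: →1(L), so W
n=6: →1(L), so W
n=7: →5(W), 3(W), 2(W) — all W, so L
n=8: →0(L), so W
n=9: →7(L), so W

7: L, 9: W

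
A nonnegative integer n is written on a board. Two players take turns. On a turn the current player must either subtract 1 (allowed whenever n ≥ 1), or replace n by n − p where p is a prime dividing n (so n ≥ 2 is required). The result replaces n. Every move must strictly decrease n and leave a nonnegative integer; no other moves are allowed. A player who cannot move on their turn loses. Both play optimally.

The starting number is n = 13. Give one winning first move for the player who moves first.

Classify positions by backward induction: terminal positions (no move available) are L. From any other position, the mover wins iff some move reaches an L.
n=0: no move → L
n=1: can move to 0, which is L ⇒ W
n=2: can move to 0, which is L ⇒ W
n=3: can move to 0, which is L ⇒ W
n=4: moves to 2(W), 3(W); every one is W ⇒ L
n=5: can move to 0, which is L ⇒ W
n=6: can move to 4, which is L ⇒ W
n=7: can move to 0, which is L ⇒ W
n=8: moves to 6(W), 7(W); every one is W ⇒ L
n=9: can move to 8, which is L ⇒ W
n=10: can move to 8, which is L ⇒ W
n=11: can move to 0, which is L ⇒ W
n=12: moves to 9(W), 10(W), 11(W); every one is W ⇒ L
n=13: can move to 0, which is L ⇒ W
From 13, the L positions reachable in one move are: 0, 12. Any move reaching one of these is winning.

Move to 0.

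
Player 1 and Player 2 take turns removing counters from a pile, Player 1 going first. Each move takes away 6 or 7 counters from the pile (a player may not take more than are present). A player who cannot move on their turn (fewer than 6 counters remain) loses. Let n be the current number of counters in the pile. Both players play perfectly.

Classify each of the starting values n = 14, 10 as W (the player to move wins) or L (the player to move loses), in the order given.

Compute win/loss labels from the base case upward. A position with no move is L. Any other position is W if it can reach an L in one move, else L.
n=0: no move → L
n=1: no move → L
n=2: no move → L
n=3: no move → L
n=4: no move → L
n=5: no move → L
n=6: →0(L), so W
n=7: →1(L), so W
n=8: →2(L), so W
n=9: →3(L), so W
n=10: →4(L), so W
n=11: →5(L), so W
n=12: →5(L), so W
n=13: →7(W), 6(W) — all W, so L
n=14: →8(W), 7(W) — all W, so L

14: L, 10: W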